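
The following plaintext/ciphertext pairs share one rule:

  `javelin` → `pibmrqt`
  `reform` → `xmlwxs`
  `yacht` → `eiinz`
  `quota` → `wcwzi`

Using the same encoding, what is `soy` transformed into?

The rule splits by letter class: vowels +8, consonants +6.
On soy: s(cons)+6=y, o(vowel)+8=w, y(cons)+6=e.

ywe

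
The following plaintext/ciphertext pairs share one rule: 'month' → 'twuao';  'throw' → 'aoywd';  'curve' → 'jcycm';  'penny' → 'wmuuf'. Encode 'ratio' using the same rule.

The shift depends on letter class: consonant m→t is +7, but vowel o→w is +8. Vowels shift forward by 8 and consonants shift forward by 7.
On ratio: r(cons)+7=y, a(vowel)+8=i, t(cons)+7=a, i(vowel)+8=q, o(vowel)+8=w.

yiaqw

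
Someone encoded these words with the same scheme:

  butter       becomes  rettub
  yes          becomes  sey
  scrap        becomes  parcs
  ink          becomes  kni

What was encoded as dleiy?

yield

The output letters match the input read backwards: butter reversed is rettub. The word is simply reversed.
Decoding dleiy: then reverse → yield.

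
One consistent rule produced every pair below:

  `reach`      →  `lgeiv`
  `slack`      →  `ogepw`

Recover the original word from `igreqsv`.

romance

The output letters match the input read backwards, each shifted +4: reach reversed is hcaer. The word is reversed, then every letter is shifted forward by 4.
Decoding igreqsv: shift back: i−4=e, g−4=c, r−4=n, e−4=a, q−4=m, s−4=o, v−4=r → ecnamor; then reverse → romance.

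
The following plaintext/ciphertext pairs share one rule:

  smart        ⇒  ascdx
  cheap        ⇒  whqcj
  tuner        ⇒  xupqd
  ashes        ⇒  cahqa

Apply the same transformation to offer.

mnnqd

This is an affine cipher: with a=0,…,z=25, each position x becomes (23x+2) mod 26.
Applying it to offer: o(14)→23·14+2≡12=m; f(5)→23·5+2≡13=n; f(5)→23·5+2≡13=n; e(4)→23·4+2≡16=q; r(17)→23·17+2≡3=d (all mod 26).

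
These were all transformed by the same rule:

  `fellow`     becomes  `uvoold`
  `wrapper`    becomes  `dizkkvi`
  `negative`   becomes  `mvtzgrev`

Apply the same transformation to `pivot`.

Each pair mirrors across the alphabet (f↔u, e↔v, l↔o): positions sum to 25. Each letter is replaced by its mirror in the alphabet: a↔z, b↔y, c↔x, and so on (the Atbash cipher).
For pivot: p↔k, i↔r, v↔e, o↔l, t↔g.

krelg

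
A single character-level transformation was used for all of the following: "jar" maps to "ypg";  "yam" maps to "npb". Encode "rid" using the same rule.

gxs

Compare letters: j→y is +15, a→p is +15, r→g is +15 — a constant shift. Every letter moves 15 places later in the alphabet, wrapping around z→a.
On rid: r+15=g, i+15=x, d+15=s.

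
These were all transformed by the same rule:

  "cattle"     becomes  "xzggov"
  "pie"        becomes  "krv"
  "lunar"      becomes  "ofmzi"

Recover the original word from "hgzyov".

Letters are reflected about the middle of the alphabet (position → 25−position): Atbash.
Undoing it on hgzyov: h↔s, g↔t, z↔a, y↔b, o↔l, v↔e.

stable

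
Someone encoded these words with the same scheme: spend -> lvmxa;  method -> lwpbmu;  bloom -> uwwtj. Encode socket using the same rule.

bmskwa

The output letters match the input read backwards, each shifted +8: spend reversed is dneps. Two steps: reverse the string, then apply a Caesar shift of +8.
Applying it to socket: reverse → tekcos; then shift: t+8=b, e+8=m, k+8=s, c+8=k, o+8=w, s+8=a.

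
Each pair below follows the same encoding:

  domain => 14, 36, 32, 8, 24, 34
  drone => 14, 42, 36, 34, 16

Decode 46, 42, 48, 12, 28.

With a=1..z=26, the number is 2·pos + 6.
Decoding 46, 42, 48, 12, 28: 46→(46−6)÷2=20=t, 42→(42−6)÷2=18=r, 48→(48−6)÷2=21=u, 12→(12−6)÷2=3=c, 28→(28−6)÷2=11=k.

truck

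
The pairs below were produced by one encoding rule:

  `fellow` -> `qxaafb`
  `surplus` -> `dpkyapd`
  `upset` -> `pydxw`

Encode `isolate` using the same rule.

vdfazwx

f(5)→q(16) and e(4)→x(23) fit y≡19x+25 (mod 26); the inverse of 19 mod 26 is 11. This is an affine cipher: with a=0,…,z=25, each position x becomes (19x+25) mod 26.
For isolate: i(8)→19·8+25≡21=v; s(18)→19·18+25≡3=d; o(14)→19·14+25≡5=f; l(11)→19·11+25≡0=a; a(0)→19·0+25≡25=z; t(19)→19·19+25≡22=w; e(4)→19·4+25≡23=x (all mod 26).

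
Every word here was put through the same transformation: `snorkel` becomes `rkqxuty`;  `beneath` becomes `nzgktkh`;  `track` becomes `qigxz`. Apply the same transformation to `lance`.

kitgr

The word is reversed, then every letter is shifted forward by 6.
Applying it to lance: reverse → ecnal; then shift: e+6=k, c+6=i, n+6=t, a+6=g, l+6=r.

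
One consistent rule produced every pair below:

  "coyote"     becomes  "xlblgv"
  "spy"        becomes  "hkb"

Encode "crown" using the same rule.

xildm

Each pair mirrors across the alphabet (c↔x, o↔l, y↔b): positions sum to 25. This is the alphabet-reversal cipher (Atbash): a becomes z, b becomes y, etc.
For crown: c↔x, r↔i, o↔l, w↔d, n↔m.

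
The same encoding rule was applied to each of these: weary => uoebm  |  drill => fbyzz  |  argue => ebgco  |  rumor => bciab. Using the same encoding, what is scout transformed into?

kwact

w(22)→u(20) and e(4)→o(14) fit y≡9x+4 (mod 26); the inverse of 9 mod 26 is 3. This is an affine cipher: with a=0,…,z=25, each position x becomes (9x+4) mod 26.
For scout: s(18)→9·18+4≡10=k; c(2)→9·2+4≡22=w; o(14)→9·14+4≡0=a; u(20)→9·20+4≡2=c; t(19)→9·19+4≡19=t (all mod 26).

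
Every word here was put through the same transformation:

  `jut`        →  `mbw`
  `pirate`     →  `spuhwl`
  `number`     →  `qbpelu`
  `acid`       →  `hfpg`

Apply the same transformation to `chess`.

fklvv

The shift depends on letter class: consonant j→m is +3, but vowel u→b is +7. Vowels shift forward by 7 and consonants shift forward by 3.
On chess: c(cons)+3=f, h(cons)+3=k, e(vowel)+7=l, s(cons)+3=v, s(cons)+3=v.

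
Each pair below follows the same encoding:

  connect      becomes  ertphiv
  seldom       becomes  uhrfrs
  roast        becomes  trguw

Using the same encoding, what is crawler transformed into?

eugyokt

A repeating key of period 3 is used — shifts +2, +3, +6 over and over.
For crawler: c+2=e, r+3=u, a+6=g, w+2=y, l+3=o, e+6=k, r+2=t.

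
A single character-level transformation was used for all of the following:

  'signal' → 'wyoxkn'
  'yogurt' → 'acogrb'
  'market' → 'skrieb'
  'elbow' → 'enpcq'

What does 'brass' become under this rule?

prkww

s(18)→w(22) and i(8)→y(24) fit y≡5x+10 (mod 26); the inverse of 5 mod 26 is 21. This is an affine cipher: with a=0,…,z=25, each position x becomes (5x+10) mod 26.
On brass: b(1)→5·1+10≡15=p; r(17)→5·17+10≡17=r; a(0)→5·0+10≡10=k; s(18)→5·18+10≡22=w; s(18)→5·18+10≡22=w (all mod 26).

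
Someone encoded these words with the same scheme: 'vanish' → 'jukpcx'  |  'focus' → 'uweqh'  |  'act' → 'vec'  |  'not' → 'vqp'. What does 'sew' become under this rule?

ygu

The output letters match the input read backwards, each shifted +2: vanish reversed is hsinav. The word is reversed, then every letter is shifted forward by 2.
On sew: reverse → wes; then shift: w+2=y, e+2=g, s+2=u.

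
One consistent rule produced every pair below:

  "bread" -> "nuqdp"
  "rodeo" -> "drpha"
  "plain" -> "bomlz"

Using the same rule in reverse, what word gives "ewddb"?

Shifts by position in bread: pos 0: b→n (+12), pos 1: r→u (+3), pos 2: e→q (+12), pos 3: a→d (+3) — repeating every 2. A repeating key of period 2 is used — shifts +12, +3 over and over.
Undoing it on ewddb: e−12=s, w−3=t, d−12=r, d−3=a, b−12=p.

strap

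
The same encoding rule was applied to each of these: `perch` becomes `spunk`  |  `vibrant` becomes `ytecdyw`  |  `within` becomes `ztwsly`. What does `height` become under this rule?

kplrke

Shifts by position in perch: pos 0: p→s (+3), pos 1: e→p (+11), pos 2: r→u (+3), pos 3: c→n (+11) — repeating every 2. The shifts repeat in a cycle of length 2: positions 0,1,… shift by +3, +11, then the pattern repeats.
For height: h+3=k, e+11=p, i+3=l, g+11=r, h+3=k, t+11=e.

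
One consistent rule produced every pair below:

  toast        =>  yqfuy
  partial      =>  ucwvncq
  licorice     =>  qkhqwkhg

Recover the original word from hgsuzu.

census

A repeating key of period 2 is used — shifts +5, +2 over and over.
Decoding hgsuzu: h−5=c, g−2=e, s−5=n, u−2=s, z−5=u, u−2=s.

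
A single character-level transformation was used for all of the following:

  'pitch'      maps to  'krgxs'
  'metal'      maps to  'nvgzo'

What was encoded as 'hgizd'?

Each pair mirrors across the alphabet (p↔k, i↔r, t↔g): positions sum to 25. Each letter is replaced by its mirror in the alphabet: a↔z, b↔y, c↔x, and so on (the Atbash cipher).
Decoding hgizd: h↔s, g↔t, i↔r, z↔a, d↔w.

straw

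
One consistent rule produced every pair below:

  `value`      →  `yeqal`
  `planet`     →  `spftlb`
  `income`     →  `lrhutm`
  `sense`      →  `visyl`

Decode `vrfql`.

In value: v→y is +3, a→e is +4, l→q is +5, u→a is +6 — the shift increases by 1 each position. Each letter shifts forward by (position + 3), i.e. 3, 4, 5, … — the shift grows by one for each successive letter.
Undoing it on vrfql: v−3=s, r−4=n, f−5=a, q−6=k, l−7=e.

snake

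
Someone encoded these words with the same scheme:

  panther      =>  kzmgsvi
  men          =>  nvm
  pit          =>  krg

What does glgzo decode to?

Each pair mirrors across the alphabet (p↔k, a↔z, n↔m): positions sum to 25. Letters are reflected about the middle of the alphabet (position → 25−position): Atbash.
Undoing it on glgzo: g↔t, l↔o, g↔t, z↔a, o↔l.

total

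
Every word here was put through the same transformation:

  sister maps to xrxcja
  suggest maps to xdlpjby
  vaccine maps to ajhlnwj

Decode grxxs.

Shifts by position in sister: pos 0: s→x (+5), pos 1: i→r (+9), pos 2: s→x (+5), pos 3: t→c (+9) — repeating every 2. It's a Vigenère-style cipher with numeric key [5,9]: position i shifts by key[i mod 2].
Undoing it on grxxs: g−5=b, r−9=i, x−5=s, x−9=o, s−5=n.

bison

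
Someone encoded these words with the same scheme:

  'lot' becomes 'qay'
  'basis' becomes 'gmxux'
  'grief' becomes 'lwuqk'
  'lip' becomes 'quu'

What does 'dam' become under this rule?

The rule splits by letter class: vowels +12, consonants +5.
Applying it to dam: d(cons)+5=i, a(vowel)+12=m, m(cons)+5=r.

imr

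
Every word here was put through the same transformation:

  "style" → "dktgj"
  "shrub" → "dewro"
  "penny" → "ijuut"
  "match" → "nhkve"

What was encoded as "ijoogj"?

pebble

s(18)→d(3) and t(19)→k(10) fit y≡7x+7 (mod 26); the inverse of 7 mod 26 is 15. Each letter's alphabet position (a=0..z=25) is mapped through 7·x+7 mod 26 — an affine cipher.
Undoing it on ijoogj: i(8)→15·(8−7)≡15=p; j(9)→15·(9−7)≡4=e; o(14)→15·(14−7)≡1=b; o(14)→15·(14−7)≡1=b; g(6)→15·(6−7)≡11=l; j(9)→15·(9−7)≡4=e (all mod 26).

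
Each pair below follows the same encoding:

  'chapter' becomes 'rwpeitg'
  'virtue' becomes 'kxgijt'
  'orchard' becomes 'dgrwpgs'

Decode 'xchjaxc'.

Every letter moves 15 places later in the alphabet, wrapping around z→a.
Decoding xchjaxc: x−15=i, c−15=n, h−15=s, j−15=u, a−15=l, x−15=i, c−15=n.

insulin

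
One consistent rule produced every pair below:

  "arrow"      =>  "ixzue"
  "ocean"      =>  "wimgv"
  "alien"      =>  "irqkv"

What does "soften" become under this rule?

Shifts by position in arrow: pos 0: a→i (+8), pos 1: r→x (+6), pos 2: r→z (+8), pos 3: o→u (+6) — repeating every 2. A repeating key of period 2 is used — shifts +8, +6 over and over.
For soften: s+8=a, o+6=u, f+8=n, t+6=z, e+8=m, n+6=t.

aunzmt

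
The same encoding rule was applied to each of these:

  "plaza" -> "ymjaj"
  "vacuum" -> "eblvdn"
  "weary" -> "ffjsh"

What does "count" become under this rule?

It's a Vigenère-style cipher with numeric key [9,1]: position i shifts by key[i mod 2].
For count: c+9=l, o+1=p, u+9=d, n+1=o, t+9=c.

lpdoc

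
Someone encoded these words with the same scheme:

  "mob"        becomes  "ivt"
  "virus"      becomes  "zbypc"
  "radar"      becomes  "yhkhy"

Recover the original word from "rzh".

ask

The output letters match the input read backwards, each shifted +7: mob reversed is bom. Two steps: reverse the string, then apply a Caesar shift of +7.
Decoding rzh: shift back: r−7=k, z−7=s, h−7=a → ksa; then reverse → ask.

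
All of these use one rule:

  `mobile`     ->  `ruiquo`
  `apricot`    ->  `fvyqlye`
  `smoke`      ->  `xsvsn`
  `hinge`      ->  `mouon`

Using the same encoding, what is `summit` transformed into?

In mobile: m→r is +5, o→u is +6, b→i is +7, i→q is +8 — the shift increases by 1 each position. The shift increases by 1 at each position, starting from +5: 5, 6, 7, ….
On summit: s+5=x, u+6=a, m+7=t, m+8=u, i+9=r, t+10=d.

xaturd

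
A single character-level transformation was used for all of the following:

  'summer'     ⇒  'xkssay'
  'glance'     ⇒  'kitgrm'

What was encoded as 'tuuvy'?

The output letters match the input read backwards, each shifted +6: summer reversed is remmus. Read the word backwards and shift each letter +6.
Decoding tuuvy: shift back: t−6=n, u−6=o, u−6=o, v−6=p, y−6=s → noops; then reverse → spoon.

spoon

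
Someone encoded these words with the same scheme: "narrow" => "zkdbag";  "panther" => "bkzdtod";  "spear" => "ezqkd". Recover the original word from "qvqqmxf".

elegant

A repeating key of period 2 is used — shifts +12, +10 over and over.
Undoing it on qvqqmxf: q−12=e, v−10=l, q−12=e, q−10=g, m−12=a, x−10=n, f−12=t.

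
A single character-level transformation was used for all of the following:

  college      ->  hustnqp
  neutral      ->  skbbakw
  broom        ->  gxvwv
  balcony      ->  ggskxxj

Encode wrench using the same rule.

In college: c→h is +5, o→u is +6, l→s is +7, l→t is +8 — the shift increases by 1 each position. Letter i (0-indexed) is shifted by i+5, so successive shifts are 5, 6, 7, ….
For wrench: w+5=b, r+6=x, e+7=l, n+8=v, c+9=l, h+10=r.

bxlvlr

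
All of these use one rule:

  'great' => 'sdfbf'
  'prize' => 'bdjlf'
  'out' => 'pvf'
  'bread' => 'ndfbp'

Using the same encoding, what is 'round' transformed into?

dpvzp

The shift depends on letter class: consonant g→s is +12, but vowel e→f is +1. Vowels shift forward by 1 and consonants shift forward by 12.
For round: r(cons)+12=d, o(vowel)+1=p, u(vowel)+1=v, n(cons)+12=z, d(cons)+12=p.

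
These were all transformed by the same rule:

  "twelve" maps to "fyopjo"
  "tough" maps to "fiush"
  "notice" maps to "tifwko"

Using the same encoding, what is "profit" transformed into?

t(19)→f(5) and w(22)→y(24) fit y≡15x+6 (mod 26); the inverse of 15 mod 26 is 7. Treating letters as 0–25, the rule is x ↦ 15x + 6 (mod 26).
On profit: p(15)→15·15+6≡23=x; r(17)→15·17+6≡1=b; o(14)→15·14+6≡8=i; f(5)→15·5+6≡3=d; i(8)→15·8+6≡22=w; t(19)→15·19+6≡5=f (all mod 26).

xbidwf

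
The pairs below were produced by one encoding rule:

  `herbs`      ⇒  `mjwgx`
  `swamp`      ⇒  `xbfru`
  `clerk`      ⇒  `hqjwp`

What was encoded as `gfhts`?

Compare letters: h→m is +5, e→j is +5, r→w is +5 — a constant shift. This is a Caesar cipher with shift 5.
Decoding gfhts: g−5=b, f−5=a, h−5=c, t−5=o, s−5=n.

bacon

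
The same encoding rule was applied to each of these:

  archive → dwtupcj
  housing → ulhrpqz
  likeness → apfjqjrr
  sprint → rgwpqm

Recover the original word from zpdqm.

giant

a(0)→d(3) and r(17)→w(22) fit y≡21x+3 (mod 26); the inverse of 21 mod 26 is 5. This is an affine cipher: with a=0,…,z=25, each position x becomes (21x+3) mod 26.
Reversing it on zpdqm: z(25)→5·(25−3)≡6=g; p(15)→5·(15−3)≡8=i; d(3)→5·(3−3)≡0=a; q(16)→5·(16−3)≡13=n; m(12)→5·(12−3)≡19=t (all mod 26).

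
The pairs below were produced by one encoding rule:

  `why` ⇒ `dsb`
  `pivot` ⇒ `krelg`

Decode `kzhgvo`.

Each pair mirrors across the alphabet (w↔d, h↔s, y↔b): positions sum to 25. This is the alphabet-reversal cipher (Atbash): a becomes z, b becomes y, etc.
Undoing it on kzhgvo: k↔p, z↔a, h↔s, g↔t, v↔e, o↔l.

pastel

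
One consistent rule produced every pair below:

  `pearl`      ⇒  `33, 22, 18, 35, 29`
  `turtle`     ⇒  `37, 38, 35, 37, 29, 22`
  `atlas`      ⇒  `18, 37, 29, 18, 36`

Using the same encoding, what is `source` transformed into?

36, 32, 38, 35, 20, 22

Letters become their 1-based position plus 17 (so a→18, b→19, …).
On source: s=19→36, o=15→32, u=21→38, r=18→35, c=3→20, e=5→22.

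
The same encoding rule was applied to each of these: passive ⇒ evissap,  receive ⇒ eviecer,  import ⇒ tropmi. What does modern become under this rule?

The output letters match the input read backwards: passive reversed is evissap. It's just the letters in reverse order.
On modern: reverse → nredom.

nredom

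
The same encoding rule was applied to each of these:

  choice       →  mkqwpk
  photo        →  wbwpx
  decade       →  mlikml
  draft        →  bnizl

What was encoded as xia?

sap

The word is reversed, then every letter is shifted forward by 8.
Reversing it on xia: shift back: x−8=p, i−8=a, a−8=s → pas; then reverse → sap.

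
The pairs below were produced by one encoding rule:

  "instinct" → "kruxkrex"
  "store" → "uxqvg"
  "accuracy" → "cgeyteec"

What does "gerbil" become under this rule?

Shifts by position in instinct: pos 0: i→k (+2), pos 1: n→r (+4), pos 2: s→u (+2), pos 3: t→x (+4) — repeating every 2. The shifts repeat in a cycle of length 2: positions 0,1,… shift by +2, +4, then the pattern repeats.
For gerbil: g+2=i, e+4=i, r+2=t, b+4=f, i+2=k, l+4=p.

iitfkp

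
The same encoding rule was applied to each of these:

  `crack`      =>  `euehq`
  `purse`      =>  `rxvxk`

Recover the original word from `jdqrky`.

hammer

In crack: c→e is +2, r→u is +3, a→e is +4, c→h is +5 — the shift increases by 1 each position. The shift increases by 1 at each position, starting from +2: 2, 3, 4, ….
Decoding jdqrky: j−2=h, d−3=a, q−4=m, r−5=m, k−6=e, y−7=r.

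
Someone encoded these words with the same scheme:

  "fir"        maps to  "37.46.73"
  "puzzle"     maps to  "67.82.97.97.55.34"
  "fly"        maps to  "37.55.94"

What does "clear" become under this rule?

28.55.34.22.73

f(#6)→37 and i(#9)→46: differences scale by 3, so n = 3·pos + 19. The formula is n = 3×(alphabet index, a=1) + 19.
For clear: c=3→28, l=12→55, e=5→34, a=1→22, r=18→73.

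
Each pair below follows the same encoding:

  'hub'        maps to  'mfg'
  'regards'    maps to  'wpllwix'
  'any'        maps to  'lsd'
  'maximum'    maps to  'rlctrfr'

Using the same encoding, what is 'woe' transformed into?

bzp

The shift depends on letter class: consonant h→m is +5, but vowel u→f is +11. Vowels shift forward by 11 and consonants shift forward by 5.
For woe: w(cons)+5=b, o(vowel)+11=z, e(vowel)+11=p.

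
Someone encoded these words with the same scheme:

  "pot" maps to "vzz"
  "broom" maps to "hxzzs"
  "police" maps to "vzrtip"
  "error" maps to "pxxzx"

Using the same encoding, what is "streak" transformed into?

Vowels shift forward by 11 and consonants shift forward by 6.
For streak: s(cons)+6=y, t(cons)+6=z, r(cons)+6=x, e(vowel)+11=p, a(vowel)+11=l, k(cons)+6=q.

yzxplq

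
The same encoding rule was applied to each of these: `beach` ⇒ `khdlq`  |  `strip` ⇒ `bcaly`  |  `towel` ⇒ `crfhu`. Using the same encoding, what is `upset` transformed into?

xybhc

The shift depends on letter class: consonant b→k is +9, but vowel e→h is +3. Vowels shift forward by 3 and consonants shift forward by 9.
For upset: u(vowel)+3=x, p(cons)+9=y, s(cons)+9=b, e(vowel)+3=h, t(cons)+9=c.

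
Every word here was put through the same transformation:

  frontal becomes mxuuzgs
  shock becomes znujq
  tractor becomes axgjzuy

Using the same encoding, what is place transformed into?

wrgjk

A repeating key of period 3 is used — shifts +7, +6, +6 over and over.
Applying it to place: p+7=w, l+6=r, a+6=g, c+7=j, e+6=k.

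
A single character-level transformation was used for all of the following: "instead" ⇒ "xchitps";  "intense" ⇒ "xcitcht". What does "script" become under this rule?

Every letter moves 15 places later in the alphabet, wrapping around z→a.
Applying it to script: s+15=h, c+15=r, r+15=g, i+15=x, p+15=e, t+15=i.

hrgxei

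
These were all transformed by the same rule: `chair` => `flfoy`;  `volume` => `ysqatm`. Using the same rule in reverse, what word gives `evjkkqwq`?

breeding

In chair: c→f is +3, h→l is +4, a→f is +5, i→o is +6 — the shift increases by 1 each position. Letter i (0-indexed) is shifted by i+3, so successive shifts are 3, 4, 5, ….
Decoding evjkkqwq: e−3=b, v−4=r, j−5=e, k−6=e, k−7=d, q−8=i, w−9=n, q−10=g.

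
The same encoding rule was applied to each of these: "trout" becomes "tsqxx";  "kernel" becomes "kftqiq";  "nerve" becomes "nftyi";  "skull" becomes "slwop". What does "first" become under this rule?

fjtvx

In trout: t→t is +0, r→s is +1, o→q is +2, u→x is +3 — the shift increases by 1 each position. Letter i (0-indexed) is shifted by i+0, so successive shifts are 0, 1, 2, ….
Applying it to first: f+0=f, i+1=j, r+2=t, s+3=v, t+4=x.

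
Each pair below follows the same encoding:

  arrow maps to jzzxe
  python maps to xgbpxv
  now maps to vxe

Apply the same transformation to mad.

ujl

The shift depends on letter class: consonant r→z is +8, but vowel a→j is +9. Vowels shift forward by 9 and consonants shift forward by 8.
For mad: m(cons)+8=u, a(vowel)+9=j, d(cons)+8=l.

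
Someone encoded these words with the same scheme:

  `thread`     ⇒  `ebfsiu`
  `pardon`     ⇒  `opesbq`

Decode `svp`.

our

The output letters match the input read backwards, each shifted +1: thread reversed is daerht. Read the word backwards and shift each letter +1.
Reversing it on svp: shift back: s−1=r, v−1=u, p−1=o → ruo; then reverse → our.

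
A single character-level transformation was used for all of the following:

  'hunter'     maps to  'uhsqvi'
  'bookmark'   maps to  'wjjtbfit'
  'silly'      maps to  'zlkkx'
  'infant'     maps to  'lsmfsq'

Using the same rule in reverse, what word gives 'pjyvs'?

h(7)→u(20) and u(20)→h(7) fit y≡17x+5 (mod 26); the inverse of 17 mod 26 is 23. Each letter's alphabet position (a=0..z=25) is mapped through 17·x+5 mod 26 — an affine cipher.
Reversing it on pjyvs: p(15)→23·(15−5)≡22=w; j(9)→23·(9−5)≡14=o; y(24)→23·(24−5)≡21=v; v(21)→23·(21−5)≡4=e; s(18)→23·(18−5)≡13=n (all mod 26).

woven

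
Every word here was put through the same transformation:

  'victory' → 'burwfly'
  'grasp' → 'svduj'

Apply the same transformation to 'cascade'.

The output letters match the input read backwards, each shifted +3: victory reversed is yrotciv. Two steps: reverse the string, then apply a Caesar shift of +3.
For cascade: reverse → edacsac; then shift: e+3=h, d+3=g, a+3=d, c+3=f, s+3=v, a+3=d, c+3=f.

hgdfvdf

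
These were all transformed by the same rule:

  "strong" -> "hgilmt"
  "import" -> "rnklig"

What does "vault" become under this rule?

Each pair mirrors across the alphabet (s↔h, t↔g, r↔i): positions sum to 25. Each letter is replaced by its mirror in the alphabet: a↔z, b↔y, c↔x, and so on (the Atbash cipher).
Applying it to vault: v↔e, a↔z, u↔f, l↔o, t↔g.

ezfog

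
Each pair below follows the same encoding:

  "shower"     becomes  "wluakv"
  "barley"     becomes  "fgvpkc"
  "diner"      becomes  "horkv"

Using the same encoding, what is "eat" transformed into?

kgx

The shift depends on letter class: consonant s→w is +4, but vowel o→u is +6. Two shifts are in play — +6 for a/e/i/o/u, +4 for every other letter.
Applying it to eat: e(vowel)+6=k, a(vowel)+6=g, t(cons)+4=x.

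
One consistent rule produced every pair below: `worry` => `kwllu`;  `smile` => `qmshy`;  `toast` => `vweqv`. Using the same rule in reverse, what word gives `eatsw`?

w(22)→k(10) and o(14)→w(22) fit y≡5x+4 (mod 26); the inverse of 5 mod 26 is 21. This is an affine cipher: with a=0,…,z=25, each position x becomes (5x+4) mod 26.
Undoing it on eatsw: e(4)→21·(4−4)≡0=a; a(0)→21·(0−4)≡20=u; t(19)→21·(19−4)≡3=d; s(18)→21·(18−4)≡8=i; w(22)→21·(22−4)≡14=o (all mod 26).

audio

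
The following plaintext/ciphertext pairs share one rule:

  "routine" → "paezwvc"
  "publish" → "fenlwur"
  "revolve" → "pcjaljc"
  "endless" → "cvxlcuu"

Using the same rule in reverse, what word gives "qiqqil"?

mammal

r(17)→p(15) and o(14)→a(0) fit y≡5x+8 (mod 26); the inverse of 5 mod 26 is 21. This is an affine cipher: with a=0,…,z=25, each position x becomes (5x+8) mod 26.
Undoing it on qiqqil: q(16)→21·(16−8)≡12=m; i(8)→21·(8−8)≡0=a; q(16)→21·(16−8)≡12=m; q(16)→21·(16−8)≡12=m; i(8)→21·(8−8)≡0=a; l(11)→21·(11−8)≡11=l (all mod 26).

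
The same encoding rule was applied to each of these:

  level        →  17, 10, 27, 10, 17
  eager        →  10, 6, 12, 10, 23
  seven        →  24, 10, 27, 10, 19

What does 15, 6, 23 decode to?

jar

l is letter #12 and maps to 17: an offset of 5. The number is (letter's place in the alphabet, a=1) + 5.
Decoding 15, 6, 23: 15→(15−5)÷1=10=j, 6→(6−5)÷1=1=a, 23→(23−5)÷1=18=r.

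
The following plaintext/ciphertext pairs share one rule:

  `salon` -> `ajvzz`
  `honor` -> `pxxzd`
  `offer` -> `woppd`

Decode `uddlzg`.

The shift increases by 1 at each position, starting from +8: 8, 9, 10, ….
Undoing it on uddlzg: u−8=m, d−9=u, d−10=t, l−11=a, z−12=n, g−13=t.

mutant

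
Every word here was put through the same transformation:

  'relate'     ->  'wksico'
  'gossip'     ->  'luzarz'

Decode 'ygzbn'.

taste

Letter i (0-indexed) is shifted by i+5, so successive shifts are 5, 6, 7, ….
Undoing it on ygzbn: y−5=t, g−6=a, z−7=s, b−8=t, n−9=e.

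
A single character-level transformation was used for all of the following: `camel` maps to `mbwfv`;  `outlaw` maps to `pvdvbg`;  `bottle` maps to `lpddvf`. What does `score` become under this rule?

cmpbf

The shift depends on letter class: consonant c→m is +10, but vowel a→b is +1. The rule splits by letter class: vowels +1, consonants +10.
On score: s(cons)+10=c, c(cons)+10=m, o(vowel)+1=p, r(cons)+10=b, e(vowel)+1=f.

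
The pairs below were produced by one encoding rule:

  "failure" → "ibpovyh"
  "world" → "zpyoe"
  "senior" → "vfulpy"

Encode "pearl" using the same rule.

Shifts by position in failure: pos 0: f→i (+3), pos 1: a→b (+1), pos 2: i→p (+7), pos 3: l→o (+3), pos 4: u→v (+1), pos 5: r→y (+7) — repeating every 3. It's a Vigenère-style cipher with numeric key [3,1,7]: position i shifts by key[i mod 3].
Applying it to pearl: p+3=s, e+1=f, a+7=h, r+3=u, l+1=m.

sfhum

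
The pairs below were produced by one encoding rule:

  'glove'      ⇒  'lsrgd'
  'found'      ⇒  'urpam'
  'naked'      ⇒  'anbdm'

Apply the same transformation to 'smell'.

hjdss

g(6)→l(11) and l(11)→s(18) fit y≡17x+13 (mod 26); the inverse of 17 mod 26 is 23. Treating letters as 0–25, the rule is x ↦ 17x + 13 (mod 26).
For smell: s(18)→17·18+13≡7=h; m(12)→17·12+13≡9=j; e(4)→17·4+13≡3=d; l(11)→17·11+13≡18=s; l(11)→17·11+13≡18=s (all mod 26).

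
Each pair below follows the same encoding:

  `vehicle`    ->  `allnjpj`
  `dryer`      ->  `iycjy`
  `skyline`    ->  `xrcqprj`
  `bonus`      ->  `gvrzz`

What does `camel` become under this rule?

Shifts by position in vehicle: pos 0: v→a (+5), pos 1: e→l (+7), pos 2: h→l (+4), pos 3: i→n (+5), pos 4: c→j (+7), pos 5: l→p (+4) — repeating every 3. The shifts repeat in a cycle of length 3: positions 0,1,… shift by +5, +7, +4, then the pattern repeats.
Applying it to camel: c+5=h, a+7=h, m+4=q, e+5=j, l+7=s.

hhqjs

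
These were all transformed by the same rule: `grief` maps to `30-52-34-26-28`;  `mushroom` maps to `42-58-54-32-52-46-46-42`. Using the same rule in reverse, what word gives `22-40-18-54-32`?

clash

g(#7)→30 and r(#18)→52: differences scale by 2, so n = 2·pos + 16. The formula is n = 2×(alphabet index, a=1) + 16.
Decoding 22-40-18-54-32: 22→(22−16)÷2=3=c, 40→(40−16)÷2=12=l, 18→(18−16)÷2=1=a, 54→(54−16)÷2=19=s, 32→(32−16)÷2=8=h.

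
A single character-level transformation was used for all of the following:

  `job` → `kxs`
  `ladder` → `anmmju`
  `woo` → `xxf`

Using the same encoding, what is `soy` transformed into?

hxb

The output letters match the input read backwards, each shifted +9: job reversed is boj. The word is reversed, then every letter is shifted forward by 9.
Applying it to soy: reverse → yos; then shift: y+9=h, o+9=x, s+9=b.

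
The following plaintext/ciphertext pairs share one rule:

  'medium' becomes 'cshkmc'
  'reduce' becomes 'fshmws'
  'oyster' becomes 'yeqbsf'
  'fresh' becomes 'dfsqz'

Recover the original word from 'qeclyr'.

symbol

This is an affine cipher: with a=0,…,z=25, each position x becomes (11x+0) mod 26.
Undoing it on qeclyr: q(16)→19·(16−0)≡18=s; e(4)→19·(4−0)≡24=y; c(2)→19·(2−0)≡12=m; l(11)→19·(11−0)≡1=b; y(24)→19·(24−0)≡14=o; r(17)→19·(17−0)≡11=l (all mod 26).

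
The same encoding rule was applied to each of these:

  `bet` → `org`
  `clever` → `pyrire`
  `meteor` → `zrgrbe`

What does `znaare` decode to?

manner

Compare letters: b→o is +13, e→r is +13, t→g is +13 — a constant shift. Every letter moves 13 places later in the alphabet, wrapping around z→a.
Reversing it on znaare: z−13=m, n−13=a, a−13=n, a−13=n, r−13=e, e−13=r.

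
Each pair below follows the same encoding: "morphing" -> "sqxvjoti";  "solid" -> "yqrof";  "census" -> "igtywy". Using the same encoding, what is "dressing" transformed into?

jtkyuoti

A repeating key of period 3 is used — shifts +6, +2, +6 over and over.
For dressing: d+6=j, r+2=t, e+6=k, s+6=y, s+2=u, i+6=o, n+6=t, g+2=i.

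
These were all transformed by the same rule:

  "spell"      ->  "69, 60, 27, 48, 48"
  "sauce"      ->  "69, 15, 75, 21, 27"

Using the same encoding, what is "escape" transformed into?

The formula is n = 3×(alphabet index, a=1) + 12.
Applying it to escape: e=5→27, s=19→69, c=3→21, a=1→15, p=16→60, e=5→27.

27, 69, 21, 15, 60, 27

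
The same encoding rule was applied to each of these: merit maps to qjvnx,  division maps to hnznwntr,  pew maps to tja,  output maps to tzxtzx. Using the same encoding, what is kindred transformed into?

Vowels shift forward by 5 and consonants shift forward by 4.
Applying it to kindred: k(cons)+4=o, i(vowel)+5=n, n(cons)+4=r, d(cons)+4=h, r(cons)+4=v, e(vowel)+5=j, d(cons)+4=h.

onrhvjh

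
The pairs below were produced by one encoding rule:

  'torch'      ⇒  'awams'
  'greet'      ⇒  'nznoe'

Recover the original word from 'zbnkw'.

In torch: t→a is +7, o→w is +8, r→a is +9, c→m is +10 — the shift increases by 1 each position. Letter i (0-indexed) is shifted by i+7, so successive shifts are 7, 8, 9, ….
Reversing it on zbnkw: z−7=s, b−8=t, n−9=e, k−10=a, w−11=l.

steal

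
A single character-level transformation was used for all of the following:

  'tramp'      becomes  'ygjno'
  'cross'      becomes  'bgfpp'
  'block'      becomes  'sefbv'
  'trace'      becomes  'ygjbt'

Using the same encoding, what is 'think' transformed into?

yudwv

t(19)→y(24) and r(17)→g(6) fit y≡9x+9 (mod 26); the inverse of 9 mod 26 is 3. Each letter's alphabet position (a=0..z=25) is mapped through 9·x+9 mod 26 — an affine cipher.
Applying it to think: t(19)→9·19+9≡24=y; h(7)→9·7+9≡20=u; i(8)→9·8+9≡3=d; n(13)→9·13+9≡22=w; k(10)→9·10+9≡21=v (all mod 26).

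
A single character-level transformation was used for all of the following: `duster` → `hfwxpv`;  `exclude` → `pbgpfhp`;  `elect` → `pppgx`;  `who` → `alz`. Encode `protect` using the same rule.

The shift depends on letter class: consonant d→h is +4, but vowel u→f is +11. Vowels shift forward by 11 and consonants shift forward by 4.
For protect: p(cons)+4=t, r(cons)+4=v, o(vowel)+11=z, t(cons)+4=x, e(vowel)+11=p, c(cons)+4=g, t(cons)+4=x.

tvzxpgx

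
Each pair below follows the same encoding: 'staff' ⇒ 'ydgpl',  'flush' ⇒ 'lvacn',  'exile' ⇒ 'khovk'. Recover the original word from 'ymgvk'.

A repeating key of period 2 is used — shifts +6, +10 over and over.
Decoding ymgvk: y−6=s, m−10=c, g−6=a, v−10=l, k−6=e.

scale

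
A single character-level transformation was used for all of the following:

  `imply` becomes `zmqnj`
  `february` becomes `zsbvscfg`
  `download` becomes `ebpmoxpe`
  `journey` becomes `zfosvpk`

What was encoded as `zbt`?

The output letters match the input read backwards, each shifted +1: imply reversed is ylpmi. Read the word backwards and shift each letter +1.
Undoing it on zbt: shift back: z−1=y, b−1=a, t−1=s → yas; then reverse → say.

say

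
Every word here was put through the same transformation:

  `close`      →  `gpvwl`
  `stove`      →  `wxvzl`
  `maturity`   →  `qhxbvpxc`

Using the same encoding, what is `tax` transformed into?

xhb

The shift depends on letter class: consonant c→g is +4, but vowel o→v is +7. The rule splits by letter class: vowels +7, consonants +4.
For tax: t(cons)+4=x, a(vowel)+7=h, x(cons)+4=b.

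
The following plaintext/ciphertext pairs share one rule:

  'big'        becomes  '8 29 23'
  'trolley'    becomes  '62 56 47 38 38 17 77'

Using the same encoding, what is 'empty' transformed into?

17 41 50 62 77

b(#2)→8 and i(#9)→29: differences scale by 3, so n = 3·pos + 2. The formula is n = 3×(alphabet index, a=1) + 2.
For empty: e=5→17, m=13→41, p=16→50, t=20→62, y=25→77.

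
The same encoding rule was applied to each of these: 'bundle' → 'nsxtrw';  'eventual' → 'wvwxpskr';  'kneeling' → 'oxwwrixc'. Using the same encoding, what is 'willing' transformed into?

Each letter's alphabet position (a=0..z=25) is mapped through 3·x+10 mod 26 — an affine cipher.
Applying it to willing: w(22)→3·22+10≡24=y; i(8)→3·8+10≡8=i; l(11)→3·11+10≡17=r; l(11)→3·11+10≡17=r; i(8)→3·8+10≡8=i; n(13)→3·13+10≡23=x; g(6)→3·6+10≡2=c (all mod 26).

yirrixc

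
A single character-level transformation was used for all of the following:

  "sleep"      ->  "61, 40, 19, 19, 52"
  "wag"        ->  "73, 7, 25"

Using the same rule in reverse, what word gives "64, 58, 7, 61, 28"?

trash

s(#19)→61 and l(#12)→40: differences scale by 3, so n = 3·pos + 4. With a=1..z=26, the number is 3·pos + 4.
Reversing it on 64, 58, 7, 61, 28: 64→(64−4)÷3=20=t, 58→(58−4)÷3=18=r, 7→(7−4)÷3=1=a, 61→(61−4)÷3=19=s, 28→(28−4)÷3=8=h.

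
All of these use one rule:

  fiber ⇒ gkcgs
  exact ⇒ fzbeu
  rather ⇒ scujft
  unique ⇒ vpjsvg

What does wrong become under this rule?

Shifts by position in fiber: pos 0: f→g (+1), pos 1: i→k (+2), pos 2: b→c (+1), pos 3: e→g (+2) — repeating every 2. It's a Vigenère-style cipher with numeric key [1,2]: position i shifts by key[i mod 2].
On wrong: w+1=x, r+2=t, o+1=p, n+2=p, g+1=h.

xtpph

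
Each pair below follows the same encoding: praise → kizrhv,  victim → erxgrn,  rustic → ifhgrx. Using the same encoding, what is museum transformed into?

Each pair mirrors across the alphabet (p↔k, r↔i, a↔z): positions sum to 25. Each letter is replaced by its mirror in the alphabet: a↔z, b↔y, c↔x, and so on (the Atbash cipher).
On museum: m↔n, u↔f, s↔h, e↔v, u↔f, m↔n.

nfhvfn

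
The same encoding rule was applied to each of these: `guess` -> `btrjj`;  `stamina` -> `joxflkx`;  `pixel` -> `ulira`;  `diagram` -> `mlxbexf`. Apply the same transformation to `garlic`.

bxealh

g(6)→b(1) and u(20)→t(19) fit y≡5x+23 (mod 26); the inverse of 5 mod 26 is 21. Treating letters as 0–25, the rule is x ↦ 5x + 23 (mod 26).
Applying it to garlic: g(6)→5·6+23≡1=b; a(0)→5·0+23≡23=x; r(17)→5·17+23≡4=e; l(11)→5·11+23≡0=a; i(8)→5·8+23≡11=l; c(2)→5·2+23≡7=h (all mod 26).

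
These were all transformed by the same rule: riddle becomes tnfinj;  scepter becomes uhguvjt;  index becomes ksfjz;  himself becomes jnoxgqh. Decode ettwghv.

correct

Shifts by position in riddle: pos 0: r→t (+2), pos 1: i→n (+5), pos 2: d→f (+2), pos 3: d→i (+5) — repeating every 2. The shifts repeat in a cycle of length 2: positions 0,1,… shift by +2, +5, then the pattern repeats.
Decoding ettwghv: e−2=c, t−5=o, t−2=r, w−5=r, g−2=e, h−5=c, v−2=t.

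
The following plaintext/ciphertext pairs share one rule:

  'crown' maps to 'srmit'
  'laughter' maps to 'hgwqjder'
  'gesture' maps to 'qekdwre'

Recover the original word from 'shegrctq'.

c(2)→s(18) and r(17)→r(17) fit y≡19x+6 (mod 26); the inverse of 19 mod 26 is 11. Treating letters as 0–25, the rule is x ↦ 19x + 6 (mod 26).
Undoing it on shegrctq: s(18)→11·(18−6)≡2=c; h(7)→11·(7−6)≡11=l; e(4)→11·(4−6)≡4=e; g(6)→11·(6−6)≡0=a; r(17)→11·(17−6)≡17=r; c(2)→11·(2−6)≡8=i; t(19)→11·(19−6)≡13=n; q(16)→11·(16−6)≡6=g (all mod 26).

clearing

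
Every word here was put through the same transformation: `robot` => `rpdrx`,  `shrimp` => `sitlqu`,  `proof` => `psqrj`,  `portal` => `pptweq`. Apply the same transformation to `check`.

cigfo

In robot: r→r is +0, o→p is +1, b→d is +2, o→r is +3 — the shift increases by 1 each position. Letter i (0-indexed) is shifted by i+0, so successive shifts are 0, 1, 2, ….
On check: c+0=c, h+1=i, e+2=g, c+3=f, k+4=o.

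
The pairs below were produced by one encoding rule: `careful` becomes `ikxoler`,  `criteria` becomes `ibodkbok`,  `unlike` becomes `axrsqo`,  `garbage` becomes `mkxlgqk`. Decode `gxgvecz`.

analyst

Shifts by position in careful: pos 0: c→i (+6), pos 1: a→k (+10), pos 2: r→x (+6), pos 3: e→o (+10) — repeating every 2. It's a Vigenère-style cipher with numeric key [6,10]: position i shifts by key[i mod 2].
Decoding gxgvecz: g−6=a, x−10=n, g−6=a, v−10=l, e−6=y, c−10=s, z−6=t.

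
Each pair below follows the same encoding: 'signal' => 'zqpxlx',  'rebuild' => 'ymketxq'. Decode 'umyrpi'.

In signal: s→z is +7, i→q is +8, g→p is +9, n→x is +10 — the shift increases by 1 each position. Letter i (0-indexed) is shifted by i+7, so successive shifts are 7, 8, 9, ….
Decoding umyrpi: u−7=n, m−8=e, y−9=p, r−10=h, p−11=e, i−12=w.

nephew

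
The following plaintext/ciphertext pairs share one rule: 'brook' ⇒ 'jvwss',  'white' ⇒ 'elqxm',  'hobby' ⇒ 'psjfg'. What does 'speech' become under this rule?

Shifts by position in brook: pos 0: b→j (+8), pos 1: r→v (+4), pos 2: o→w (+8), pos 3: o→s (+4) — repeating every 2. The shifts repeat in a cycle of length 2: positions 0,1,… shift by +8, +4, then the pattern repeats.
On speech: s+8=a, p+4=t, e+8=m, e+4=i, c+8=k, h+4=l.

atmikl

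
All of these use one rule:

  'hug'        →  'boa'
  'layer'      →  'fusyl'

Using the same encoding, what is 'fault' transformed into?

zuofn

Compare letters: h→b is +20, u→o is +20, g→a is +20 — a constant shift. It's a constant shift of +20 (ROT20).
Applying it to fault: f+20=z, a+20=u, u+20=o, l+20=f, t+20=n.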